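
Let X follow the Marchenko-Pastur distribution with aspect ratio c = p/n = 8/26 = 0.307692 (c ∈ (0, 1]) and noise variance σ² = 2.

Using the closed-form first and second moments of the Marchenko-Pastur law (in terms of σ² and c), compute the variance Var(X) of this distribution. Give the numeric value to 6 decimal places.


Recall the MP moments m_1 = E[X] = σ² and m_2 = E[X²] = σ⁴ (1 + c).
m_1 = E[X] = σ² = 2, so m_1² = 4.
m_2 = E[X²] = σ⁴ (1 + c) = 4 · (1 + 0.307692) = 4 · 1.307692 = 5.230769.
(Note m_2 − m_1² simplifies to c · σ⁴ = 0.307692 · 4.)

Var(X) = m_2 − m_1² = 5.230769 − 4 = 1.230769.


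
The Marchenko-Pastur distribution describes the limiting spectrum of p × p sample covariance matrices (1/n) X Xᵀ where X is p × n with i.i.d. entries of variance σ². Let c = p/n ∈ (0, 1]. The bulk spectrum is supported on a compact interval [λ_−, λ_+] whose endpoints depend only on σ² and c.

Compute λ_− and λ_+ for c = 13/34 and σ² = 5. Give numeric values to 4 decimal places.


c = 13/34 = 0.382353; √c = 0.618347.
λ_− = σ² (1 − √c)² = 5 · (1 − 0.618347)² = 5 · (0.381653)² = 0.728295.
λ_+ = σ² (1 + √c)² = 5 · (1 + 0.618347)² = 5 · (1.618347)² = 13.095234.

Rounded to 4 decimal places: λ_− ≈ 0.7283, λ_+ ≈ 13.0952.


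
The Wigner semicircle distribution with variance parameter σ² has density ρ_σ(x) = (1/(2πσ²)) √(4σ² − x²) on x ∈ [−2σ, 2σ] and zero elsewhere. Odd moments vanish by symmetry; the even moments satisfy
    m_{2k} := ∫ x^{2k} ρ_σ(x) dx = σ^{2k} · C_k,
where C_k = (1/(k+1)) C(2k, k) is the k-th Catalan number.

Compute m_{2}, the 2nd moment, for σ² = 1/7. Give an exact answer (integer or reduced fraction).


By the scaled semicircle moment identity, m_{2k} = σ^{2k} · C_k with k = 1.
C_1 = (1/(k+1)) · C(2k, k) = (1/2) · C(2, 1) = (1/2) · 2 = 1.
σ^{2k} = (σ²)^k = (1/7)^1 = 1/7.

Therefore m_{2} = σ^{2} · C_1 = (1/7) · 1 = 1/7.


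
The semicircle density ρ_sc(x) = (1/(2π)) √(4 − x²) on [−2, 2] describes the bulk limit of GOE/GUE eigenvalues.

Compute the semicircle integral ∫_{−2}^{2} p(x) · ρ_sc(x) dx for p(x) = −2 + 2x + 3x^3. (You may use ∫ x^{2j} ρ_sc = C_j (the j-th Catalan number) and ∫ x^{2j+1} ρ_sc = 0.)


Write p(x) = Σ a_i x^i, split into monomials and integrate each against ρ_sc separately.
Using ∫ x^{2j} ρ_sc = C_j = (1/(j+1)) C(2j, j) (Catalan numbers) and ∫ x^{2j+1} ρ_sc = 0 (odd monomials vanish by symmetry):
  i = 0 (even): a_0 · C_{0} = -2 · 1 = -2
  i = 1 (odd): ∫ x^1 ρ_sc = 0 (vanishes)
  i = 3 (odd): ∫ x^3 ρ_sc = 0 (vanishes)

Summing the contributions: ∫_{−2}^{2} p(x) ρ_sc(x) dx = -2.


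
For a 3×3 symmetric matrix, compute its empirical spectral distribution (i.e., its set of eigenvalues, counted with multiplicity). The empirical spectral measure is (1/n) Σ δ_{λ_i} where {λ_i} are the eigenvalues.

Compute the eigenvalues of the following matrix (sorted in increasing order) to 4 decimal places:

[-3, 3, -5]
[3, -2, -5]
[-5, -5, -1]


Since M is real symmetric, all three eigenvalues are real; they are the roots of det(λI − M) = λ³ − (tr M) λ² + s λ − det M, where s is the sum of the principal 2×2 minors.
tr M = -3 + (-2) + (-1) = -6.
s = ((-3)·(-2) − 3²) + ((-3)·(-1) − (-5)²) + ((-2)·(-1) − (-5)²) = -3 + (-22) + (-23) = -48.
det M (expand along row 1) = (-3)·(-23) − 3·(-28) + (-5)·(-25) = 278.
Characteristic polynomial: λ³ + 6λ² − 48λ − 278 = 0.
Substitute λ = y + (tr M)/3 = y − 2.000000 to remove the quadratic term: y³ + p·y + q = 0 with p = s − (tr M)²/3 = -60.000000 and q = −2(tr M)³/27 + (tr M)·s/3 − det M = -166.000000.
Three real roots ⇒ use the trigonometric (Viète) form: r = 2√(−p/3) = 8.944272, φ = arccos(3q/(p·r)) = arccos(0.927968) = 0.381873 rad.
y_k = r·cos(φ/3 − 2πk/3) for k = 0, 1, 2 gives y = 8.871908, -3.452622, -5.419286.
λ_k = y_k − 2.000000 gives λ = 6.8719, -5.4526, -7.4193 (check: the sum is -6.0000 = tr M).

Eigenvalues sorted in increasing order: [-7.4193, -5.4526, 6.8719].


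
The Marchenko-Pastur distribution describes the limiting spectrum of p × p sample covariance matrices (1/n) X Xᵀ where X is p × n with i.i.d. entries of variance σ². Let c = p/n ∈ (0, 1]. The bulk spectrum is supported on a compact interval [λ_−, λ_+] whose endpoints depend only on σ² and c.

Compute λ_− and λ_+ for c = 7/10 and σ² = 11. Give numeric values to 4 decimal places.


c = 7/10 = 0.700000; √c = 0.836660.
λ_− = σ² (1 − √c)² = 11 · (1 − 0.836660)² = 11 · (0.163340)² = 0.293479.
λ_+ = σ² (1 + √c)² = 11 · (1 + 0.836660)² = 11 · (1.836660)² = 37.106521.

Rounded to 4 decimal places: λ_− ≈ 0.2935, λ_+ ≈ 37.1065.


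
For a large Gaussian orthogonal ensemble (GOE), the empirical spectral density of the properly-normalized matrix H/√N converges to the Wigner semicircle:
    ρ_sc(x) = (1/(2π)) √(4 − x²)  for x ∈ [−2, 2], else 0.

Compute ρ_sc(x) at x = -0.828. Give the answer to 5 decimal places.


ρ_sc(x) = (1/(2π)) √(4 − x²). With x = -0.828:
  4 − x² = 4 − (-0.828)² = 4 − 0.685584 = 3.314416.
  √(4 − x²) = 1.820554.
  1/(2π) = 0.159155.
  ρ_sc(-0.828) = 0.159155 · 1.820554 = 0.289750.

Rounded to 5 decimal places: ρ_sc(-0.828) ≈ 0.28975.


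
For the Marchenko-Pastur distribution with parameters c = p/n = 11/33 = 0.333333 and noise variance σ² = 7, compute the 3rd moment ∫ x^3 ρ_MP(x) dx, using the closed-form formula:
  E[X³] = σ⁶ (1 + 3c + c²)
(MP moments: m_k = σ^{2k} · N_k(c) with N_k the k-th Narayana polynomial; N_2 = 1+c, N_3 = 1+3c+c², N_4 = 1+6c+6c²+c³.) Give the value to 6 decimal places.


E[X³] = σ⁶ (1 + 3c + c²) (third MP moment). With σ² = 7 (so σ⁶ = 343) and c = 11/33 = 0.333333: E[X³] = 343 · (1 + 3·0.333333 + (0.333333)²) = 343 · 2.111111.

So E[X^3] = 724.111111.


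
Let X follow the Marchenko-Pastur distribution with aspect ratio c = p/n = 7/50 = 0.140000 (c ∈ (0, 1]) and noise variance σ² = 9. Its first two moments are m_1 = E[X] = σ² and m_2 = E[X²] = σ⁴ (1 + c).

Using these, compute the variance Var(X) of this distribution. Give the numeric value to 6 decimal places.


m_1 = E[X] = σ² = 9, so m_1² = 81.
m_2 = E[X²] = σ⁴ (1 + c) = 81 · (1 + 0.140000) = 81 · 1.140000 = 92.340000.
(Note m_2 − m_1² simplifies to c · σ⁴ = 0.140000 · 81.)

Var(X) = m_2 − m_1² = 92.340000 − 81 = 11.340000.


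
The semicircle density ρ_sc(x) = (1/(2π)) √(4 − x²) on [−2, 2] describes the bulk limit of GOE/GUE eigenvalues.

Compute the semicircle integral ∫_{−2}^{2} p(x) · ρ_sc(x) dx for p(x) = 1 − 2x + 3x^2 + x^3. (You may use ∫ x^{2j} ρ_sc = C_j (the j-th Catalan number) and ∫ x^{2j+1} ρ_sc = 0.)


Write p(x) = Σ a_i x^i, split into monomials and integrate each against ρ_sc separately.
Using ∫ x^{2j} ρ_sc = C_j = (1/(j+1)) C(2j, j) (Catalan numbers) and ∫ x^{2j+1} ρ_sc = 0 (odd monomials vanish by symmetry):
  i = 0 (even): a_0 · C_{0} = 1 · 1 = 1
  i = 1 (odd): ∫ x^1 ρ_sc = 0 (vanishes)
  i = 2 (even): a_2 · C_{1} = 3 · 1 = 3
  i = 3 (odd): ∫ x^3 ρ_sc = 0 (vanishes)

Summing the contributions: ∫_{−2}^{2} p(x) ρ_sc(x) dx = 1 + 3 = 4.


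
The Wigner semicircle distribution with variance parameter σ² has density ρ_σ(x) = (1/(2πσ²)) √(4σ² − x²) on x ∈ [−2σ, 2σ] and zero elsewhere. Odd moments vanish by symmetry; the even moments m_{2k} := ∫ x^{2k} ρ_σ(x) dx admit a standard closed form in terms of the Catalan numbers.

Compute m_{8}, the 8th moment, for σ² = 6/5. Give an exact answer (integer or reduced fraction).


By the scaled semicircle moment identity, m_{2k} = σ^{2k} · C_k with k = 4.
C_4 = (1/(k+1)) · C(2k, k) = (1/5) · C(8, 4) = (1/5) · 70 = 14.
σ^{2k} = (σ²)^k = (6/5)^4 = 1296/625.

Therefore m_{8} = σ^{8} · C_4 = (1296/625) · 14 = 18144/625.


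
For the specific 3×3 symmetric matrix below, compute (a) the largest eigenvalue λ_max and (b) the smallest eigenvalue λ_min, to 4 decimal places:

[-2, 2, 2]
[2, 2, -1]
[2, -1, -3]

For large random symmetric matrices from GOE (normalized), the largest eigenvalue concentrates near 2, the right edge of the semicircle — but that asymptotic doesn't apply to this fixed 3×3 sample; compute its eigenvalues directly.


Since M is real symmetric, all three eigenvalues are real; they are the roots of det(λI − M) = λ³ − (tr M) λ² + s λ − det M, where s is the sum of the principal 2×2 minors.
tr M = -2 + 2 + (-3) = -3.
s = ((-2)·2 − 2²) + ((-2)·(-3) − 2²) + (2·(-3) − (-1)²) = -8 + 2 + (-7) = -13.
det M (expand along row 1) = (-2)·(-7) − 2·(-4) + 2·(-6) = 10.
Characteristic polynomial: λ³ + 3λ² − 13λ − 10 = 0.
Substitute λ = y + (tr M)/3 = y − 1.000000 to remove the quadratic term: y³ + p·y + q = 0 with p = s − (tr M)²/3 = -16.000000 and q = −2(tr M)³/27 + (tr M)·s/3 − det M = 5.000000.
Three real roots ⇒ use the trigonometric (Viète) form: r = 2√(−p/3) = 4.618802, φ = arccos(3q/(p·r)) = arccos(-0.202975) = 1.775191 rad.
y_k = r·cos(φ/3 − 2πk/3) for k = 0, 1, 2 gives y = 3.833498, 0.314443, -4.147941.
λ_k = y_k − 1.000000 gives λ = 2.8335, -0.6856, -5.1479 (check: the sum is -3.0000 = tr M).

Hence λ_max = 2.8335 and λ_min = -5.1479.


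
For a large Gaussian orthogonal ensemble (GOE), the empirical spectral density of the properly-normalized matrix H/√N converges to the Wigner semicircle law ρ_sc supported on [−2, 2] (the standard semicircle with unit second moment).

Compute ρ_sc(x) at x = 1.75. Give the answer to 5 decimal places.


ρ_sc(x) = (1/(2π)) √(4 − x²). With x = 1.75:
  4 − x² = 4 − (1.75)² = 4 − 3.062500 = 0.937500.
  √(4 − x²) = 0.968246.
  1/(2π) = 0.159155.
  ρ_sc(1.75) = 0.159155 · 0.968246 = 0.154101.

Rounded to 5 decimal places: ρ_sc(1.75) ≈ 0.15410.


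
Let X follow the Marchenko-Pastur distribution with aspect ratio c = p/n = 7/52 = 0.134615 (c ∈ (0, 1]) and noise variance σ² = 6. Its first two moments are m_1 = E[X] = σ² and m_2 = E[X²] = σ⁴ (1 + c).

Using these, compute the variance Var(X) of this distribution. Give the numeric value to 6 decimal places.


m_1 = E[X] = σ² = 6, so m_1² = 36.
m_2 = E[X²] = σ⁴ (1 + c) = 36 · (1 + 0.134615) = 36 · 1.134615 = 40.846154.
(Note m_2 − m_1² simplifies to c · σ⁴ = 0.134615 · 36.)

Var(X) = m_2 − m_1² = 40.846154 − 36 = 4.846154.


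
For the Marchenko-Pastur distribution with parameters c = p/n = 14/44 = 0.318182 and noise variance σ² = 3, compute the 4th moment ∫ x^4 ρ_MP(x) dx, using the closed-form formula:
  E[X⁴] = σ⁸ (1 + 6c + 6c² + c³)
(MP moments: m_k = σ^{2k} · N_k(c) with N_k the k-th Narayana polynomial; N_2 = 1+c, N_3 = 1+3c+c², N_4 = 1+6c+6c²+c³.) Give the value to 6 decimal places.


E[X⁴] = σ⁸ (1 + 6c + 6c² + c³) (fourth MP moment). With σ² = 3 (so σ⁸ = 81) and c = 14/44 = 0.318182: E[X⁴] = 81 · (1 + 6·0.318182 + 6·(0.318182)² + (0.318182)³) = 81 · 3.548742.

So E[X^4] = 287.448065.


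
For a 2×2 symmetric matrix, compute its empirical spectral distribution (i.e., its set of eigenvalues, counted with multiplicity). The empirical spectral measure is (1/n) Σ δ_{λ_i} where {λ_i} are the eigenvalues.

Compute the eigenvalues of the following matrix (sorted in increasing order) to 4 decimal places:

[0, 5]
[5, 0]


Since M is real symmetric, both eigenvalues are real; they are the roots of det(λI − M) = λ² − (tr M) λ + det M.
tr M = 0 + 0 = 0.
det M = 0·0 − 5² = 0 − 25 = -25.
Characteristic polynomial: λ² − 25 = 0.
Discriminant Δ = (tr M)² − 4·det M = 0 − (-100) = 100; √Δ = 10.000000.
λ = (tr M ± √Δ)/2 = (0 ± 10.000000)/2, giving (tr M − √Δ)/2 = -5.0000 and (tr M + √Δ)/2 = 5.0000.

Eigenvalues sorted in increasing order: [-5.0000, 5.0000].


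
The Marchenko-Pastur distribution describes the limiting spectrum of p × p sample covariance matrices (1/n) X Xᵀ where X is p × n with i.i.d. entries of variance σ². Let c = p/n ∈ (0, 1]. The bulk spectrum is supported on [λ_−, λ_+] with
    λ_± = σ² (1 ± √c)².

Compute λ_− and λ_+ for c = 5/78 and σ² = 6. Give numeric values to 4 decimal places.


c = 5/78 = 0.064103; √c = 0.253185.
λ_− = σ² (1 − √c)² = 6 · (1 − 0.253185)² = 6 · (0.746815)² = 3.346397.
λ_+ = σ² (1 + √c)² = 6 · (1 + 0.253185)² = 6 · (1.253185)² = 9.422833.

Rounded to 4 decimal places: λ_− ≈ 3.3464, λ_+ ≈ 9.4228.


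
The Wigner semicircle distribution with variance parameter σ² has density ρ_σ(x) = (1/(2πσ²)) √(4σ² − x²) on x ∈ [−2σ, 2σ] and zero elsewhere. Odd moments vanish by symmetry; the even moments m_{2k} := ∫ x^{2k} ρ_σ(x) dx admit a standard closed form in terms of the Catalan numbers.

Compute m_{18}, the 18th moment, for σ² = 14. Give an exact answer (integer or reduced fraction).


By the scaled semicircle moment identity, m_{2k} = σ^{2k} · C_k with k = 9.
C_9 = (1/(k+1)) · C(2k, k) = (1/10) · C(18, 9) = (1/10) · 48620 = 4862.
σ^{2k} = (σ²)^k = (14)^9 = 20661046784.

Therefore m_{18} = σ^{18} · C_9 = 20661046784 · 4862 = 100454009463808.


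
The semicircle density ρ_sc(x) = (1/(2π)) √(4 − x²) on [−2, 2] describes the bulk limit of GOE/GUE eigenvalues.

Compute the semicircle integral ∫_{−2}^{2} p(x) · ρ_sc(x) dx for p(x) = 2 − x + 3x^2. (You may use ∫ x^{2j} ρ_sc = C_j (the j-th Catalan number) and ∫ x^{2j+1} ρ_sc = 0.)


Write p(x) = Σ a_i x^i, split into monomials and integrate each against ρ_sc separately.
Using ∫ x^{2j} ρ_sc = C_j = (1/(j+1)) C(2j, j) (Catalan numbers) and ∫ x^{2j+1} ρ_sc = 0 (odd monomials vanish by symmetry):
  i = 0 (even): a_0 · C_{0} = 2 · 1 = 2
  i = 1 (odd): ∫ x^1 ρ_sc = 0 (vanishes)
  i = 2 (even): a_2 · C_{1} = 3 · 1 = 3

Summing the contributions: ∫_{−2}^{2} p(x) ρ_sc(x) dx = 2 + 3 = 5.


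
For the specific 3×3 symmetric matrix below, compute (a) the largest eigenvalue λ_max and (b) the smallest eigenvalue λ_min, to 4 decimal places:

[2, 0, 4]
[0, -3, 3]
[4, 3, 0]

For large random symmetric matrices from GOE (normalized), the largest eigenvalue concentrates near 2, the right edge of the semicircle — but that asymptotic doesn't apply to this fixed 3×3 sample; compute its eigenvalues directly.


Since M is real symmetric, all three eigenvalues are real; they are the roots of det(λI − M) = λ³ − (tr M) λ² + s λ − det M, where s is the sum of the principal 2×2 minors.
tr M = 2 + (-3) + 0 = -1.
s = (2·(-3) − 0²) + (2·0 − 4²) + ((-3)·0 − 3²) = -6 + (-16) + (-9) = -31.
det M (expand along row 1) = 2·(-9) − 0·(-12) + 4·12 = 30.
Characteristic polynomial: λ³ + λ² − 31λ − 30 = 0.
Substitute λ = y + (tr M)/3 = y − 0.333333 to remove the quadratic term: y³ + p·y + q = 0 with p = s − (tr M)²/3 = -31.333333 and q = −2(tr M)³/27 + (tr M)·s/3 − det M = -19.592593.
Three real roots ⇒ use the trigonometric (Viète) form: r = 2√(−p/3) = 6.463573, φ = arccos(3q/(p·r)) = arccos(0.290224) = 1.276335 rad.
y_k = r·cos(φ/3 − 2πk/3) for k = 0, 1, 2 gives y = 5.887379, -0.633406, -5.253973.
λ_k = y_k − 0.333333 gives λ = 5.5540, -0.9667, -5.5873 (check: the sum is -1.0000 = tr M).

Hence λ_max = 5.5540 and λ_min = -5.5873.


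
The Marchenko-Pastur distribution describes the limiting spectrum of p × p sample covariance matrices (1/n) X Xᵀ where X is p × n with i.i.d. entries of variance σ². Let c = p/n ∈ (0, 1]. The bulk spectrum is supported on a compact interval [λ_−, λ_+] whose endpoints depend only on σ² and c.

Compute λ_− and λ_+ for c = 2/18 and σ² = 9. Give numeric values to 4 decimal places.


c = 2/18 = 0.111111; √c = 0.333333.
λ_− = σ² (1 − √c)² = 9 · (1 − 0.333333)² = 9 · (0.666667)² = 4.000000.
λ_+ = σ² (1 + √c)² = 9 · (1 + 0.333333)² = 9 · (1.333333)² = 16.000000.

Rounded to 4 decimal places: λ_− ≈ 4.0000, λ_+ ≈ 16.0000.


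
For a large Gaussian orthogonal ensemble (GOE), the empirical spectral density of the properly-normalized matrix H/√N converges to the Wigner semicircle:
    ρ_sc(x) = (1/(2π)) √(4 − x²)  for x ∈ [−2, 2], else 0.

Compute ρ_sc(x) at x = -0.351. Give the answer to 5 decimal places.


ρ_sc(x) = (1/(2π)) √(4 − x²). With x = -0.351:
  4 − x² = 4 − (-0.351)² = 4 − 0.123201 = 3.876799.
  √(4 − x²) = 1.968959.
  1/(2π) = 0.159155.
  ρ_sc(-0.351) = 0.159155 · 1.968959 = 0.313370.

Rounded to 5 decimal places: ρ_sc(-0.351) ≈ 0.31337.


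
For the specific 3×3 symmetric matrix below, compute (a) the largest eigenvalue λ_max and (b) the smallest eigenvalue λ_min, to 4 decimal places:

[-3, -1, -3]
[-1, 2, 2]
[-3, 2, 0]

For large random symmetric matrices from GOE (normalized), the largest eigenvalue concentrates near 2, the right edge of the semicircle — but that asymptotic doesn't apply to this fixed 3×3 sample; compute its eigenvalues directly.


Since M is real symmetric, all three eigenvalues are real; they are the roots of det(λI − M) = λ³ − (tr M) λ² + s λ − det M, where s is the sum of the principal 2×2 minors.
tr M = -3 + 2 + 0 = -1.
s = ((-3)·2 − (-1)²) + ((-3)·0 − (-3)²) + (2·0 − 2²) = -7 + (-9) + (-4) = -20.
det M (expand along row 1) = (-3)·(-4) − (-1)·6 + (-3)·4 = 6.
Characteristic polynomial: λ³ + λ² − 20λ − 6 = 0.
Substitute λ = y + (tr M)/3 = y − 0.333333 to remove the quadratic term: y³ + p·y + q = 0 with p = s − (tr M)²/3 = -20.333333 and q = −2(tr M)³/27 + (tr M)·s/3 − det M = 0.740741.
Three real roots ⇒ use the trigonometric (Viète) form: r = 2√(−p/3) = 5.206833, φ = arccos(3q/(p·r)) = arccos(-0.020990) = 1.591788 rad.
y_k = r·cos(φ/3 − 2πk/3) for k = 0, 1, 2 gives y = 4.490923, 0.036432, -4.527355.
λ_k = y_k − 0.333333 gives λ = 4.1576, -0.2969, -4.8607 (check: the sum is -1.0000 = tr M).

Hence λ_max = 4.1576 and λ_min = -4.8607.


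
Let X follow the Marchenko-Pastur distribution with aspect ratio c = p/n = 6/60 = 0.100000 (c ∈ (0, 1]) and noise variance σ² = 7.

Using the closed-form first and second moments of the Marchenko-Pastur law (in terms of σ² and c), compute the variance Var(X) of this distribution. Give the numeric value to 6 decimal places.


Recall the MP moments m_1 = E[X] = σ² and m_2 = E[X²] = σ⁴ (1 + c).
m_1 = E[X] = σ² = 7, so m_1² = 49.
m_2 = E[X²] = σ⁴ (1 + c) = 49 · (1 + 0.100000) = 49 · 1.100000 = 53.900000.
(Note m_2 − m_1² simplifies to c · σ⁴ = 0.100000 · 49.)

Var(X) = m_2 − m_1² = 53.900000 − 49 = 4.900000.


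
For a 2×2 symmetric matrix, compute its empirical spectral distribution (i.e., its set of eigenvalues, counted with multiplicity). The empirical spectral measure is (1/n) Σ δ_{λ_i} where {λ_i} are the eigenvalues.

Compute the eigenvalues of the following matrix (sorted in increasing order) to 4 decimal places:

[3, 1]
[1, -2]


Since M is real symmetric, both eigenvalues are real; they are the roots of det(λI − M) = λ² − (tr M) λ + det M.
tr M = 3 + (-2) = 1.
det M = 3·(-2) − 1² = -6 − 1 = -7.
Characteristic polynomial: λ² − λ − 7 = 0.
Discriminant Δ = (tr M)² − 4·det M = 1 − (-28) = 29; √Δ = 5.385165.
λ = (tr M ± √Δ)/2 = (1 ± 5.385165)/2, giving (tr M − √Δ)/2 = -2.1926 and (tr M + √Δ)/2 = 3.1926.

Eigenvalues sorted in increasing order: [-2.1926, 3.1926].


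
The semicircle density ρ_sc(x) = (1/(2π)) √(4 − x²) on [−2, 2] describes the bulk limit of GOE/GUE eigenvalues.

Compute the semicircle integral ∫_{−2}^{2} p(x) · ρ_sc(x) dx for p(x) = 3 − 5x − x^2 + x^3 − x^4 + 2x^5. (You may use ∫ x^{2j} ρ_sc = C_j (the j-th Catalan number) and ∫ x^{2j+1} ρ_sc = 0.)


Write p(x) = Σ a_i x^i, split into monomials and integrate each against ρ_sc separately.
Using ∫ x^{2j} ρ_sc = C_j = (1/(j+1)) C(2j, j) (Catalan numbers) and ∫ x^{2j+1} ρ_sc = 0 (odd monomials vanish by symmetry):
  i = 0 (even): a_0 · C_{0} = 3 · 1 = 3
  i = 1 (odd): ∫ x^1 ρ_sc = 0 (vanishes)
  i = 2 (even): a_2 · C_{1} = -1 · 1 = -1
  i = 3 (odd): ∫ x^3 ρ_sc = 0 (vanishes)
  i = 4 (even): a_4 · C_{2} = -1 · 2 = -2
  i = 5 (odd): ∫ x^5 ρ_sc = 0 (vanishes)

Summing the contributions: ∫_{−2}^{2} p(x) ρ_sc(x) dx = 3 + (-1) + (-2) = 0.


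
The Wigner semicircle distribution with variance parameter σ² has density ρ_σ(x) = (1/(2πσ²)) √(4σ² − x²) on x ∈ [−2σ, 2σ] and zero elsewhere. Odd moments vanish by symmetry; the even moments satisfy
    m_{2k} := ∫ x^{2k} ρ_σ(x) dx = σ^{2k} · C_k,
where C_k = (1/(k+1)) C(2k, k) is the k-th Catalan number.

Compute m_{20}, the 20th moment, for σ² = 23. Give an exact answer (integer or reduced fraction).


By the scaled semicircle moment identity, m_{2k} = σ^{2k} · C_k with k = 10.
C_10 = (1/(k+1)) · C(2k, k) = (1/11) · C(20, 10) = (1/11) · 184756 = 16796.
σ^{2k} = (σ²)^k = (23)^10 = 41426511213649.

Therefore m_{20} = σ^{20} · C_10 = 41426511213649 · 16796 = 695799682344448604.


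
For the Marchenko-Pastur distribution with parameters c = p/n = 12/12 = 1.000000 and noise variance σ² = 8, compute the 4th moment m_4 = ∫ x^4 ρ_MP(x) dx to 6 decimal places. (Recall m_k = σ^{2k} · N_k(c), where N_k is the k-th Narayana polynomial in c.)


E[X⁴] = σ⁸ (1 + 6c + 6c² + c³) (fourth MP moment). With σ² = 8 (so σ⁸ = 4096) and c = 12/12 = 1.000000: E[X⁴] = 4096 · (1 + 6·1.000000 + 6·(1.000000)² + (1.000000)³) = 4096 · 14.000000.

So E[X^4] = 57344.000000.


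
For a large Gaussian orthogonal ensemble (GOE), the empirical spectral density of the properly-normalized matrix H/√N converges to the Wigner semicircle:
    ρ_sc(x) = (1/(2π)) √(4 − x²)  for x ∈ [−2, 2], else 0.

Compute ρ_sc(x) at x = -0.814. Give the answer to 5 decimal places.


ρ_sc(x) = (1/(2π)) √(4 − x²). With x = -0.814:
  4 − x² = 4 − (-0.814)² = 4 − 0.662596 = 3.337404.
  √(4 − x²) = 1.826856.
  1/(2π) = 0.159155.
  ρ_sc(-0.814) = 0.159155 · 1.826856 = 0.290753.

Rounded to 5 decimal places: ρ_sc(-0.814) ≈ 0.29075.


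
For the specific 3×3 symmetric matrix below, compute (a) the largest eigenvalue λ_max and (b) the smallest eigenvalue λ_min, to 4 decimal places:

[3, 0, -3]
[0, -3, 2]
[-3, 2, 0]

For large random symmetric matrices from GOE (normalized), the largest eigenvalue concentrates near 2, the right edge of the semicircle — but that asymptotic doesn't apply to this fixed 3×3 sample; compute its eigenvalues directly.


Since M is real symmetric, all three eigenvalues are real; they are the roots of det(λI − M) = λ³ − (tr M) λ² + s λ − det M, where s is the sum of the principal 2×2 minors.
tr M = 3 + (-3) + 0 = 0.
s = (3·(-3) − 0²) + (3·0 − (-3)²) + ((-3)·0 − 2²) = -9 + (-9) + (-4) = -22.
det M (expand along row 1) = 3·(-4) − 0·6 + (-3)·(-9) = 15.
Characteristic polynomial: λ³ − 22λ − 15 = 0.
Substitute λ = y + (tr M)/3 = y + 0.000000 to remove the quadratic term: y³ + p·y + q = 0 with p = s − (tr M)²/3 = -22.000000 and q = −2(tr M)³/27 + (tr M)·s/3 − det M = -15.000000.
Three real roots ⇒ use the trigonometric (Viète) form: r = 2√(−p/3) = 5.416026, φ = arccos(3q/(p·r)) = arccos(0.377667) = 1.183521 rad.
y_k = r·cos(φ/3 − 2πk/3) for k = 0, 1, 2 gives y = 5.000000, -0.697224, -4.302776.
λ_k = y_k + 0.000000 gives λ = 5.0000, -0.6972, -4.3028 (check: the sum is 0.0000 = tr M).

Hence λ_max = 5.0000 and λ_min = -4.3028.


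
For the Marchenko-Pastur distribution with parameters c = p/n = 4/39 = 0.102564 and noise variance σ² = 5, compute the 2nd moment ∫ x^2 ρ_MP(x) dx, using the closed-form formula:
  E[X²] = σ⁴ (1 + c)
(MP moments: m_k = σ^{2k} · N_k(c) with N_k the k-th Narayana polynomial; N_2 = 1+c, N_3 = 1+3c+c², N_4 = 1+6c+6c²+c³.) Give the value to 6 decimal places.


E[X²] = σ⁴ (1 + c) (second MP moment). With σ² = 5 (so σ⁴ = 25) and c = 4/39 = 0.102564: E[X²] = 25 · (1 + 0.102564) = 25 · 1.102564.

So E[X^2] = 27.564103.


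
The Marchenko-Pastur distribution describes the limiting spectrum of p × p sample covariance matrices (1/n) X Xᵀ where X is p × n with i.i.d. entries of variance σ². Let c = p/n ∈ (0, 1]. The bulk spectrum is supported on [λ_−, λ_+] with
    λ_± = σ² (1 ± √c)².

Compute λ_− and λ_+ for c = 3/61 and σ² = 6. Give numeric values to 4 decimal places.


c = 3/61 = 0.049180; √c = 0.221766.
λ_− = σ² (1 − √c)² = 6 · (1 − 0.221766)² = 6 · (0.778234)² = 3.633885.
λ_+ = σ² (1 + √c)² = 6 · (1 + 0.221766)² = 6 · (1.221766)² = 8.956279.

Rounded to 4 decimal places: λ_− ≈ 3.6339, λ_+ ≈ 8.9563.


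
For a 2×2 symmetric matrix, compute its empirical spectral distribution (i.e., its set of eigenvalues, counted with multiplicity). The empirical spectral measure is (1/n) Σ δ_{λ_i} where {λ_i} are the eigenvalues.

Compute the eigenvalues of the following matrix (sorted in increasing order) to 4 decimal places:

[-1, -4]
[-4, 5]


Since M is real symmetric, both eigenvalues are real; they are the roots of det(λI − M) = λ² − (tr M) λ + det M.
tr M = -1 + 5 = 4.
det M = (-1)·5 − (-4)² = -5 − 16 = -21.
Characteristic polynomial: λ² − 4λ − 21 = 0.
Discriminant Δ = (tr M)² − 4·det M = 16 − (-84) = 100; √Δ = 10.000000.
λ = (tr M ± √Δ)/2 = (4 ± 10.000000)/2, giving (tr M − √Δ)/2 = -3.0000 and (tr M + √Δ)/2 = 7.0000.

Eigenvalues sorted in increasing order: [-3.0000, 7.0000].


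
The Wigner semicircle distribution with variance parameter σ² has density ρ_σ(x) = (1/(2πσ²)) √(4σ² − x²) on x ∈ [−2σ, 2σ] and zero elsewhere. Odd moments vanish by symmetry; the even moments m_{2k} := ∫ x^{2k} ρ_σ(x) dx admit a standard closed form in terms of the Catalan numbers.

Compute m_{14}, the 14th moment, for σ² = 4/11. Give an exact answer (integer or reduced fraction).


By the scaled semicircle moment identity, m_{2k} = σ^{2k} · C_k with k = 7.
C_7 = (1/(k+1)) · C(2k, k) = (1/8) · C(14, 7) = (1/8) · 3432 = 429.
σ^{2k} = (σ²)^k = (4/11)^7 = 16384/19487171.

Therefore m_{14} = σ^{14} · C_7 = (16384/19487171) · 429 = 638976/1771561.


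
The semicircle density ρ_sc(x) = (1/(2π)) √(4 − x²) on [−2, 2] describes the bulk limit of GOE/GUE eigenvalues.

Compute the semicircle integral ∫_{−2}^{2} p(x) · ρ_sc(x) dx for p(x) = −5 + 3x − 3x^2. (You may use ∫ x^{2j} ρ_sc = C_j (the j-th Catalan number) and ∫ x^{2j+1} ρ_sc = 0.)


Write p(x) = Σ a_i x^i, split into monomials and integrate each against ρ_sc separately.
Using ∫ x^{2j} ρ_sc = C_j = (1/(j+1)) C(2j, j) (Catalan numbers) and ∫ x^{2j+1} ρ_sc = 0 (odd monomials vanish by symmetry):
  i = 0 (even): a_0 · C_{0} = -5 · 1 = -5
  i = 1 (odd): ∫ x^1 ρ_sc = 0 (vanishes)
  i = 2 (even): a_2 · C_{1} = -3 · 1 = -3

Summing the contributions: ∫_{−2}^{2} p(x) ρ_sc(x) dx = (-5) + (-3) = -8.


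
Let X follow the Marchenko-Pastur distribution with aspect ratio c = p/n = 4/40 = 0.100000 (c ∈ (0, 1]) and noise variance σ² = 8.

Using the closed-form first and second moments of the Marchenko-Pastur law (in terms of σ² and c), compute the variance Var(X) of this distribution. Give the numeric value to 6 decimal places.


Recall the MP moments m_1 = E[X] = σ² and m_2 = E[X²] = σ⁴ (1 + c).
m_1 = E[X] = σ² = 8, so m_1² = 64.
m_2 = E[X²] = σ⁴ (1 + c) = 64 · (1 + 0.100000) = 64 · 1.100000 = 70.400000.
(Note m_2 − m_1² simplifies to c · σ⁴ = 0.100000 · 64.)

Var(X) = m_2 − m_1² = 70.400000 − 64 = 6.400000.


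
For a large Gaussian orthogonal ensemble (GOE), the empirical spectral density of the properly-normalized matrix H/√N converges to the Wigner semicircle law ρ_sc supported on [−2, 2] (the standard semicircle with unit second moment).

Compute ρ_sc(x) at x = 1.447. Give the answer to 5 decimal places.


ρ_sc(x) = (1/(2π)) √(4 − x²). With x = 1.447:
  4 − x² = 4 − (1.447)² = 4 − 2.093809 = 1.906191.
  √(4 − x²) = 1.380649.
  1/(2π) = 0.159155.
  ρ_sc(1.447) = 0.159155 · 1.380649 = 0.219737.

Rounded to 5 decimal places: ρ_sc(1.447) ≈ 0.21974.


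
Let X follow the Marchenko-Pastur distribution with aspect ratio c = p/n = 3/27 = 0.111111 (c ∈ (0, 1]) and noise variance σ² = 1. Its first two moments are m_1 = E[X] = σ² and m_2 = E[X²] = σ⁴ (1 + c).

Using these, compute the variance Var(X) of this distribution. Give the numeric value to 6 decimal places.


m_1 = E[X] = σ² = 1, so m_1² = 1.
m_2 = E[X²] = σ⁴ (1 + c) = 1 · (1 + 0.111111) = 1 · 1.111111 = 1.111111.
(Note m_2 − m_1² simplifies to c · σ⁴ = 0.111111 · 1.)

Var(X) = m_2 − m_1² = 1.111111 − 1 = 0.111111.


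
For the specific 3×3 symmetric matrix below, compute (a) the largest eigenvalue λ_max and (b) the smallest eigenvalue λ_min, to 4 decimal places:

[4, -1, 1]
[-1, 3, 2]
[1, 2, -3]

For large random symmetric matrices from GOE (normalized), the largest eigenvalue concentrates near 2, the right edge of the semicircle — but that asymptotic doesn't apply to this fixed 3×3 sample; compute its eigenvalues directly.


Since M is real symmetric, all three eigenvalues are real; they are the roots of det(λI − M) = λ³ − (tr M) λ² + s λ − det M, where s is the sum of the principal 2×2 minors.
tr M = 4 + 3 + (-3) = 4.
s = (4·3 − (-1)²) + (4·(-3) − 1²) + (3·(-3) − 2²) = 11 + (-13) + (-13) = -15.
det M (expand along row 1) = 4·(-13) − (-1)·1 + 1·(-5) = -56.
Characteristic polynomial: λ³ − 4λ² − 15λ + 56 = 0.
Substitute λ = y + (tr M)/3 = y + 1.333333 to remove the quadratic term: y³ + p·y + q = 0 with p = s − (tr M)²/3 = -20.333333 and q = −2(tr M)³/27 + (tr M)·s/3 − det M = 31.259259.
Three real roots ⇒ use the trigonometric (Viète) form: r = 2√(−p/3) = 5.206833, φ = arccos(3q/(p·r)) = arccos(-0.885763) = 2.658932 rad.
y_k = r·cos(φ/3 − 2πk/3) for k = 0, 1, 2 gives y = 3.292148, 1.847442, -5.139590.
λ_k = y_k + 1.333333 gives λ = 4.6255, 3.1808, -3.8063 (check: the sum is 4.0000 = tr M).

Hence λ_max = 4.6255 and λ_min = -3.8063.


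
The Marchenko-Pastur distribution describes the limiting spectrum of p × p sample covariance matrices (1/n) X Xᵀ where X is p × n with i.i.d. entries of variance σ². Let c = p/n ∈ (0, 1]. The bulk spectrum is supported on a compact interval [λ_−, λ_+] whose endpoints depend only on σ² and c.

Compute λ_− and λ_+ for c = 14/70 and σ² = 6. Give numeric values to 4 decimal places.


c = 14/70 = 0.200000; √c = 0.447214.
λ_− = σ² (1 − √c)² = 6 · (1 − 0.447214)² = 6 · (0.552786)² = 1.833437.
λ_+ = σ² (1 + √c)² = 6 · (1 + 0.447214)² = 6 · (1.447214)² = 12.566563.

Rounded to 4 decimal places: λ_− ≈ 1.8334, λ_+ ≈ 12.5666.


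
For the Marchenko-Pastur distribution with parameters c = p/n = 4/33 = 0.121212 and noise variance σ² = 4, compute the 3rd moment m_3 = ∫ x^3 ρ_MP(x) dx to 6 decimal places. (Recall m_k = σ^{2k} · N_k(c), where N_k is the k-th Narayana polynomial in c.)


E[X³] = σ⁶ (1 + 3c + c²) (third MP moment). With σ² = 4 (so σ⁶ = 64) and c = 4/33 = 0.121212: E[X³] = 64 · (1 + 3·0.121212 + (0.121212)²) = 64 · 1.378329.

So E[X^3] = 88.213039.


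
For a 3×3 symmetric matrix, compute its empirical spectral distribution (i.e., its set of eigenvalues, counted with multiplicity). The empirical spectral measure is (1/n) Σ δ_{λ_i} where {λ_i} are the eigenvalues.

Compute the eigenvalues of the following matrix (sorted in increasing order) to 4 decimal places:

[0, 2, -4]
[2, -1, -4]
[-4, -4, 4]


Since M is real symmetric, all three eigenvalues are real; they are the roots of det(λI − M) = λ³ − (tr M) λ² + s λ − det M, where s is the sum of the principal 2×2 minors.
tr M = 0 + (-1) + 4 = 3.
s = (0·(-1) − 2²) + (0·4 − (-4)²) + ((-1)·4 − (-4)²) = -4 + (-16) + (-20) = -40.
det M (expand along row 1) = 0·(-20) − 2·(-8) + (-4)·(-12) = 64.
Characteristic polynomial: λ³ − 3λ² − 40λ − 64 = 0.
Substitute λ = y + (tr M)/3 = y + 1.000000 to remove the quadratic term: y³ + p·y + q = 0 with p = s − (tr M)²/3 = -43.000000 and q = −2(tr M)³/27 + (tr M)·s/3 − det M = -106.000000.
Three real roots ⇒ use the trigonometric (Viète) form: r = 2√(−p/3) = 7.571878, φ = arccos(3q/(p·r)) = arccos(0.976686) = 0.216356 rad.
y_k = r·cos(φ/3 − 2πk/3) for k = 0, 1, 2 gives y = 7.552195, -3.303594, -4.248601.
λ_k = y_k + 1.000000 gives λ = 8.5522, -2.3036, -3.2486 (check: the sum is 3.0000 = tr M).

Eigenvalues sorted in increasing order: [-3.2486, -2.3036, 8.5522].


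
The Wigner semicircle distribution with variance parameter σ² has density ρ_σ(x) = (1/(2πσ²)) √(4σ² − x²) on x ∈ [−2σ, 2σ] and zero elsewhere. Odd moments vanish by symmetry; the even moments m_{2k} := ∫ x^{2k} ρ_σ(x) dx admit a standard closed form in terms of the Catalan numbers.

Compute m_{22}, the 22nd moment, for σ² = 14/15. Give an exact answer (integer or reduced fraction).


By the scaled semicircle moment identity, m_{2k} = σ^{2k} · C_k with k = 11.
C_11 = (1/(k+1)) · C(2k, k) = (1/12) · C(22, 11) = (1/12) · 705432 = 58786.
σ^{2k} = (σ²)^k = (14/15)^11 = 4049565169664/8649755859375.

Therefore m_{22} = σ^{22} · C_11 = (4049565169664/8649755859375) · 58786 = 238057738063867904/8649755859375.


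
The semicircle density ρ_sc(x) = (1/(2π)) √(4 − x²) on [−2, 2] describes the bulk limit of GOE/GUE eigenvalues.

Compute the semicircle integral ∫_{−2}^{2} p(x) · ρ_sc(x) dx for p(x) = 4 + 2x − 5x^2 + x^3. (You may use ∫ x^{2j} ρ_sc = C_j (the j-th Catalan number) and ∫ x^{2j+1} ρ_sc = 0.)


Write p(x) = Σ a_i x^i, split into monomials and integrate each against ρ_sc separately.
Using ∫ x^{2j} ρ_sc = C_j = (1/(j+1)) C(2j, j) (Catalan numbers) and ∫ x^{2j+1} ρ_sc = 0 (odd monomials vanish by symmetry):
  i = 0 (even): a_0 · C_{0} = 4 · 1 = 4
  i = 1 (odd): ∫ x^1 ρ_sc = 0 (vanishes)
  i = 2 (even): a_2 · C_{1} = -5 · 1 = -5
  i = 3 (odd): ∫ x^3 ρ_sc = 0 (vanishes)

Summing the contributions: ∫_{−2}^{2} p(x) ρ_sc(x) dx = 4 + (-5) = -1.


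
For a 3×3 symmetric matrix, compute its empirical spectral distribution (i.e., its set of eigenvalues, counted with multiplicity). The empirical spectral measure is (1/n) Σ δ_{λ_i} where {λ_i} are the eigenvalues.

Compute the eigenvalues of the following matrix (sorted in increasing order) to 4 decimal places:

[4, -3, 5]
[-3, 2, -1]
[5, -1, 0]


Since M is real symmetric, all three eigenvalues are real; they are the roots of det(λI − M) = λ³ − (tr M) λ² + s λ − det M, where s is the sum of the principal 2×2 minors.
tr M = 4 + 2 + 0 = 6.
s = (4·2 − (-3)²) + (4·0 − 5²) + (2·0 − (-1)²) = -1 + (-25) + (-1) = -27.
det M (expand along row 1) = 4·(-1) − (-3)·5 + 5·(-7) = -24.
Characteristic polynomial: λ³ − 6λ² − 27λ + 24 = 0.
Substitute λ = y + (tr M)/3 = y + 2.000000 to remove the quadratic term: y³ + p·y + q = 0 with p = s − (tr M)²/3 = -39.000000 and q = −2(tr M)³/27 + (tr M)·s/3 − det M = -46.000000.
Three real roots ⇒ use the trigonometric (Viète) form: r = 2√(−p/3) = 7.211103, φ = arccos(3q/(p·r)) = arccos(0.490696) = 1.057908 rad.
y_k = r·cos(φ/3 − 2πk/3) for k = 0, 1, 2 gives y = 6.767372, -1.226834, -5.540538.
λ_k = y_k + 2.000000 gives λ = 8.7674, 0.7732, -3.5405 (check: the sum is 6.0000 = tr M).

Eigenvalues sorted in increasing order: [-3.5405, 0.7732, 8.7674].


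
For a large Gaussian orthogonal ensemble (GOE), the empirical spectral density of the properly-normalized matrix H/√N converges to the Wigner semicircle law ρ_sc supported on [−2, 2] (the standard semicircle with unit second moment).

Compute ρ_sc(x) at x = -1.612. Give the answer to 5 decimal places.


ρ_sc(x) = (1/(2π)) √(4 − x²). With x = -1.612:
  4 − x² = 4 − (-1.612)² = 4 − 2.598544 = 1.401456.
  √(4 − x²) = 1.183831.
  1/(2π) = 0.159155.
  ρ_sc(-1.612) = 0.159155 · 1.183831 = 0.188413.

Rounded to 5 decimal places: ρ_sc(-1.612) ≈ 0.18841.


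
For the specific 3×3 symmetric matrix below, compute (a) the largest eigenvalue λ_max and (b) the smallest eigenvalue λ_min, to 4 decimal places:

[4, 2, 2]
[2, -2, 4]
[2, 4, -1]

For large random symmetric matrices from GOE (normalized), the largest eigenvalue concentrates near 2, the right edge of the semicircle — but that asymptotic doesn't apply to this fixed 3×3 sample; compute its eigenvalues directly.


Since M is real symmetric, all three eigenvalues are real; they are the roots of det(λI − M) = λ³ − (tr M) λ² + s λ − det M, where s is the sum of the principal 2×2 minors.
tr M = 4 + (-2) + (-1) = 1.
s = (4·(-2) − 2²) + (4·(-1) − 2²) + ((-2)·(-1) − 4²) = -12 + (-8) + (-14) = -34.
det M (expand along row 1) = 4·(-14) − 2·(-10) + 2·12 = -12.
Characteristic polynomial: λ³ − λ² − 34λ + 12 = 0.
Substitute λ = y + (tr M)/3 = y + 0.333333 to remove the quadratic term: y³ + p·y + q = 0 with p = s − (tr M)²/3 = -34.333333 and q = −2(tr M)³/27 + (tr M)·s/3 − det M = 0.592593.
Three real roots ⇒ use the trigonometric (Viète) form: r = 2√(−p/3) = 6.765928, φ = arccos(3q/(p·r)) = arccos(-0.007653) = 1.578449 rad.
y_k = r·cos(φ/3 − 2πk/3) for k = 0, 1, 2 gives y = 5.850816, 0.017260, -5.868076.
λ_k = y_k + 0.333333 gives λ = 6.1841, 0.3506, -5.5347 (check: the sum is 1.0000 = tr M).

Hence λ_max = 6.1841 and λ_min = -5.5347.


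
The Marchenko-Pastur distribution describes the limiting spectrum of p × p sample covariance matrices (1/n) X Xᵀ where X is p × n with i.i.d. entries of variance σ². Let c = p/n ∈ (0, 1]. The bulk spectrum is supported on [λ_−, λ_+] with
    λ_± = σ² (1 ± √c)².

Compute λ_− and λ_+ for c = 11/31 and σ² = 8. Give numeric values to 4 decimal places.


c = 11/31 = 0.354839; √c = 0.595683.
λ_− = σ² (1 − √c)² = 8 · (1 − 0.595683)² = 8 · (0.404317)² = 1.307775.
λ_+ = σ² (1 + √c)² = 8 · (1 + 0.595683)² = 8 · (1.595683)² = 20.369644.

Rounded to 4 decimal places: λ_− ≈ 1.3078, λ_+ ≈ 20.3696.


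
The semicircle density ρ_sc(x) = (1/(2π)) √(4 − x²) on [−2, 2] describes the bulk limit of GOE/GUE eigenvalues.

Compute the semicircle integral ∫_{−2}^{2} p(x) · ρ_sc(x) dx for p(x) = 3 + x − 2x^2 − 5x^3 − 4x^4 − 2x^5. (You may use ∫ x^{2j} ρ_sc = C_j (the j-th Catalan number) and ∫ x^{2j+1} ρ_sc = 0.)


Write p(x) = Σ a_i x^i, split into monomials and integrate each against ρ_sc separately.
Using ∫ x^{2j} ρ_sc = C_j = (1/(j+1)) C(2j, j) (Catalan numbers) and ∫ x^{2j+1} ρ_sc = 0 (odd monomials vanish by symmetry):
  i = 0 (even): a_0 · C_{0} = 3 · 1 = 3
  i = 1 (odd): ∫ x^1 ρ_sc = 0 (vanishes)
  i = 2 (even): a_2 · C_{1} = -2 · 1 = -2
  i = 3 (odd): ∫ x^3 ρ_sc = 0 (vanishes)
  i = 4 (even): a_4 · C_{2} = -4 · 2 = -8
  i = 5 (odd): ∫ x^5 ρ_sc = 0 (vanishes)

Summing the contributions: ∫_{−2}^{2} p(x) ρ_sc(x) dx = 3 + (-2) + (-8) = -7.


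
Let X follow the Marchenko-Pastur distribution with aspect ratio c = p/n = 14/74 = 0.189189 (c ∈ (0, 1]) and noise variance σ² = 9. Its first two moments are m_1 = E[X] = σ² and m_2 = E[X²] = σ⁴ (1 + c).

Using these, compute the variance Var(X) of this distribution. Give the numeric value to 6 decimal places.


m_1 = E[X] = σ² = 9, so m_1² = 81.
m_2 = E[X²] = σ⁴ (1 + c) = 81 · (1 + 0.189189) = 81 · 1.189189 = 96.324324.
(Note m_2 − m_1² simplifies to c · σ⁴ = 0.189189 · 81.)

Var(X) = m_2 − m_1² = 96.324324 − 81 = 15.324324.


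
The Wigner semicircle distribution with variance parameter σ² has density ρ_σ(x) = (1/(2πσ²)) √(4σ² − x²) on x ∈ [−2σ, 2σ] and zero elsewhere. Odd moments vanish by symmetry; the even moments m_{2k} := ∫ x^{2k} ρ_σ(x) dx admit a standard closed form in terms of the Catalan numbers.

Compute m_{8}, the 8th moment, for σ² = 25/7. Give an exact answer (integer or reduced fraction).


By the scaled semicircle moment identity, m_{2k} = σ^{2k} · C_k with k = 4.
C_4 = (1/(k+1)) · C(2k, k) = (1/5) · C(8, 4) = (1/5) · 70 = 14.
σ^{2k} = (σ²)^k = (25/7)^4 = 390625/2401.

Therefore m_{8} = σ^{8} · C_4 = (390625/2401) · 14 = 781250/343.
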